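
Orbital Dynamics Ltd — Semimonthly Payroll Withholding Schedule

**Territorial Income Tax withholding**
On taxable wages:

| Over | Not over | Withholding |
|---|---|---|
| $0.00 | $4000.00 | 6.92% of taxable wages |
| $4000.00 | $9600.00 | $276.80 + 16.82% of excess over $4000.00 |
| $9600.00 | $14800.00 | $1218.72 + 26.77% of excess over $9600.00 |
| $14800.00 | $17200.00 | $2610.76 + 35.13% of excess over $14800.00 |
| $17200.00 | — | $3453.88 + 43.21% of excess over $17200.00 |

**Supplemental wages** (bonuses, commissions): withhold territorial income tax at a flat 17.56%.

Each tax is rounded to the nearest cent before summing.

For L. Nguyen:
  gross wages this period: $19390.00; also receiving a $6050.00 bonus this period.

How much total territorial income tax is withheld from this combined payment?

$5462.56

Territorial Income Tax: taxable = $19390.00
  $3453.88 + 43.21% × ($19390.00 − $17200.00) = $3453.88 + 43.21% × $2190.00 = $4400.18
Supplemental (17.56% flat on bonus): 17.56% × $6050.00 = $1062.38
Total territorial income tax: $4400.18 + $1062.38 = $5462.56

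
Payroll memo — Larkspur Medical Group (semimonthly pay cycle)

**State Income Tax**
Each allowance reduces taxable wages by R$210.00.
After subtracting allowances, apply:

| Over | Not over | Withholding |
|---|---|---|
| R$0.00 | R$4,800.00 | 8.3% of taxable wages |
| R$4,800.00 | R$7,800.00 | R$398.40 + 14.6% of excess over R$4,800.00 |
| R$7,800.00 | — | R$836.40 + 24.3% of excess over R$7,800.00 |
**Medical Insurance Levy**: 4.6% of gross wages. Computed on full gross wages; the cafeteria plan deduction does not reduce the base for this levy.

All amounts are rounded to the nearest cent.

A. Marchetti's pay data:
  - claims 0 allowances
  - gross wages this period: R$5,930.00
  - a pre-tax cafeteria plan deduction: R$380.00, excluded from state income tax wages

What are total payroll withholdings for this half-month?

R$780.68

State Income Tax: taxable = R$5,930.00 − R$380.00 = R$5,550.00
  R$398.40 + 14.6% × (R$5,550.00 − R$4,800.00) = R$398.40 + 14.6% × R$750.00 = R$507.90
Medical Insurance Levy: 4.6% × R$5,930.00 = R$272.78
Total: R$507.90 + R$272.78 = R$780.68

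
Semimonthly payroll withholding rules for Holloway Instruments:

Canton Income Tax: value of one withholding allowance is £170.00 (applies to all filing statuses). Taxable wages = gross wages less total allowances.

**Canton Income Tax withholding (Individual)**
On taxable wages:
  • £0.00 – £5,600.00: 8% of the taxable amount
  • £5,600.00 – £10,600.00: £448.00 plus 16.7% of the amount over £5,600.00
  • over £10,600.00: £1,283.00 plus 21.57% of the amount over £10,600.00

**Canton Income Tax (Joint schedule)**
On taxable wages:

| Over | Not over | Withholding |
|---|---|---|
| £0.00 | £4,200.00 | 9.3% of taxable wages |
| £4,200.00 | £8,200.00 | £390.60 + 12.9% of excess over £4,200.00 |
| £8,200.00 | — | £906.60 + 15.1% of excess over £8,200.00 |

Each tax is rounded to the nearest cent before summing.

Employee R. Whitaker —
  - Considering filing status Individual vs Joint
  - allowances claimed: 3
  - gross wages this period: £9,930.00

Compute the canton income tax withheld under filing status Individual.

Canton Income Tax (Individual): taxable = £9,930.00 − 3×£170.00 = £9,420.00
  £448.00 + 16.7% × (£9,420.00 − £5,600.00) = £448.00 + 16.7% × £3,820.00 = £1,085.94

£1,085.94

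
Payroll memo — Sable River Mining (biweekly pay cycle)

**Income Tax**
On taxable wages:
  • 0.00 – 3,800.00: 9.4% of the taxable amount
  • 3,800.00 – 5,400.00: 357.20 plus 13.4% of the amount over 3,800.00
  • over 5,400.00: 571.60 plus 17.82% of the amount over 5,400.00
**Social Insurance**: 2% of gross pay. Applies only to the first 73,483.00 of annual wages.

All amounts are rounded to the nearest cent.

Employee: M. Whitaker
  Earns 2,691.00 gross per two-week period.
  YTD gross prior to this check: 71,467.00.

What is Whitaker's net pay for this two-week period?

Income Tax: taxable = 2,691.00
  9.4% × 2,691.00 = 252.95
Social Insurance: cap 73,483.00 − YTD 71,467.00 = 2,016.00 subject; 2% × 2,016.00 = 40.32
Total withheld: 252.95 + 40.32 = 293.27
Net pay: 2,691.00 − 293.27 = 2,397.73

2,397.73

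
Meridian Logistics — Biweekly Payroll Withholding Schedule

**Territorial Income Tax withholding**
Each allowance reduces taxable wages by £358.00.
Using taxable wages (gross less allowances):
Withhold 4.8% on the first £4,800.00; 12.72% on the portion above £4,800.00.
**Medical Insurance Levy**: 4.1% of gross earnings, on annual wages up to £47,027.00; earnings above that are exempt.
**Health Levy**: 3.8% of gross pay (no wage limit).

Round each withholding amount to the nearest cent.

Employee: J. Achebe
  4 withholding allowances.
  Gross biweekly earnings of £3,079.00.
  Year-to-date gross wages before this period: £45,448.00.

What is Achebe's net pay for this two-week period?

Territorial Income Tax: taxable = £3,079.00 − 4×£358.00 = £1,647.00
  4.8% × £1,647.00 = £79.06
Medical Insurance Levy: cap £47,027.00 − YTD £45,448.00 = £1,579.00 subject; 4.1% × £1,579.00 = £64.74
Health Levy: 3.8% × £3,079.00 = £117.00
Total withheld: £79.06 + £64.74 + £117.00 = £260.80
Net pay: £3,079.00 − £260.80 = £2,818.20

£2,818.20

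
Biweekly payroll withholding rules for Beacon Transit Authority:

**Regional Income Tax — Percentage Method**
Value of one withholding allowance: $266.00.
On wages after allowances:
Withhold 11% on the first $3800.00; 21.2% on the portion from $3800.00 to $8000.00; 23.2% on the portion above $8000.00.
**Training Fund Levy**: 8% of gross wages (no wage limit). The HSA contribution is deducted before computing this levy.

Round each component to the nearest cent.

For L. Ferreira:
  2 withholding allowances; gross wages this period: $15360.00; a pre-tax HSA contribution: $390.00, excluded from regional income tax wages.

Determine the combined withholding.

Regional Income Tax: taxable = $15360.00 − $390.00 − 2×$266.00 = $14438.00
  $1308.40 + 23.2% × ($14438.00 − $8000.00) = $1308.40 + 23.2% × $6438.00 = $2802.02
Training Fund Levy: 8% × $14970.00 = $1197.60
Total: $2802.02 + $1197.60 = $3999.62

$3999.62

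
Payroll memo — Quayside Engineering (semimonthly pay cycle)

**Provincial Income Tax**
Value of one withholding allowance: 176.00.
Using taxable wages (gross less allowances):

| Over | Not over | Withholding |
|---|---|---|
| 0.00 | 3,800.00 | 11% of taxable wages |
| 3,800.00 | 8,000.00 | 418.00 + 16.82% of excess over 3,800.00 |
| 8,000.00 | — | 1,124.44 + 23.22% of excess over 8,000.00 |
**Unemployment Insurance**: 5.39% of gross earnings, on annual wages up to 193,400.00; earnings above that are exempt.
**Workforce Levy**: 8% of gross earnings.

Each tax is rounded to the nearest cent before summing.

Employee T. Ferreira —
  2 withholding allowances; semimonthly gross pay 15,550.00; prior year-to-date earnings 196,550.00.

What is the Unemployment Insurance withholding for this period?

Unemployment Insurance: YTD 196,550.00 ≥ cap 193,400.00 → 0.00

0.00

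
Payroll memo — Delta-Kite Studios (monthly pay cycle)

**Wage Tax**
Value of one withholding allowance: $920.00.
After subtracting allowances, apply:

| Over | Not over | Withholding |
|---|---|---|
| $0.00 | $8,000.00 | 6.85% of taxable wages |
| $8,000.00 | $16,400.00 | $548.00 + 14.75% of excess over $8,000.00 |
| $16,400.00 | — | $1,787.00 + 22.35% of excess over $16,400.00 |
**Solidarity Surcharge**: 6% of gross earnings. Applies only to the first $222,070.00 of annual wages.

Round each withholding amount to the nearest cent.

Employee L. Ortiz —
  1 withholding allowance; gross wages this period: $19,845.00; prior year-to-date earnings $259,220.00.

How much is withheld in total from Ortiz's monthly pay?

$2,351.34

Wage Tax: taxable = $19,845.00 − 1×$920.00 = $18,925.00
  $1,787.00 + 22.35% × ($18,925.00 − $16,400.00) = $1,787.00 + 22.35% × $2,525.00 = $2,351.34
Solidarity Surcharge: YTD $259,220.00 ≥ cap $222,070.00 → $0.00
Total: $2,351.34 + $0.00 = $2,351.34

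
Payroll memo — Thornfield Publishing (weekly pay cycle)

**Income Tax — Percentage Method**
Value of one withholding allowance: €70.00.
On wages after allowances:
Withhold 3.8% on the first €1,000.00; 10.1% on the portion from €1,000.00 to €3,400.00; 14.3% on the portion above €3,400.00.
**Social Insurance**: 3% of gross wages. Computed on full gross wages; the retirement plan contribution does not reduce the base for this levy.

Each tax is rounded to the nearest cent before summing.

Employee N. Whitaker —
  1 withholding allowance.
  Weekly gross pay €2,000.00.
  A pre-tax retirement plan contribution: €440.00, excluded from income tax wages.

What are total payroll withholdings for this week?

€147.49

Income Tax: taxable = €2,000.00 − €440.00 − 1×€70.00 = €1,490.00
  €38.00 + 10.1% × (€1,490.00 − €1,000.00) = €38.00 + 10.1% × €490.00 = €87.49
Social Insurance: 3% × €2,000.00 = €60.00
Total: €87.49 + €60.00 = €147.49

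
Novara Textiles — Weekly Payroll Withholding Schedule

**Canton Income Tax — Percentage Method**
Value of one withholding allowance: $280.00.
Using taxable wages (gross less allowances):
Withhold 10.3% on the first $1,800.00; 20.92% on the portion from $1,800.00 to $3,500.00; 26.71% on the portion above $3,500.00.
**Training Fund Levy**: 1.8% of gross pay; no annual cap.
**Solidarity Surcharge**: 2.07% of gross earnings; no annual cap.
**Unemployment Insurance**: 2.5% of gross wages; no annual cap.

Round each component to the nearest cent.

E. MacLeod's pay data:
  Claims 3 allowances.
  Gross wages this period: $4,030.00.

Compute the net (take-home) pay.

Canton Income Tax: taxable = $4,030.00 − 3×$280.00 = $3,190.00
  $185.40 + 20.92% × ($3,190.00 − $1,800.00) = $185.40 + 20.92% × $1,390.00 = $476.19
Training Fund Levy: 1.8% × $4,030.00 = $72.54
Solidarity Surcharge: 2.07% × $4,030.00 = $83.42
Unemployment Insurance: 2.5% × $4,030.00 = $100.75
Total withheld: $476.19 + $72.54 + $83.42 + $100.75 = $732.90
Net pay: $4,030.00 − $732.90 = $3,297.10

$3,297.10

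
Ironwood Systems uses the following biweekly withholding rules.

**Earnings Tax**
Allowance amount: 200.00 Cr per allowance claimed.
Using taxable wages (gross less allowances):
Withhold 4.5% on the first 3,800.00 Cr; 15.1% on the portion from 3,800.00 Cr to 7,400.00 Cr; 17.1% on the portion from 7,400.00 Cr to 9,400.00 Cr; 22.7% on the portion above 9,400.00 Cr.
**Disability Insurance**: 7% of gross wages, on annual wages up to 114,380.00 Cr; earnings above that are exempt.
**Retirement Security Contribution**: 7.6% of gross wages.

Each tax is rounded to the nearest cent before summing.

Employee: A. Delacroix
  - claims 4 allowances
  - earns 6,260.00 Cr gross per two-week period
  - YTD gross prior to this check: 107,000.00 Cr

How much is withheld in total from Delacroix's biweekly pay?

1,335.62 Cr

Earnings Tax: taxable = 6,260.00 Cr − 4×200.00 Cr = 5,460.00 Cr
  171.00 Cr + 15.1% × (5,460.00 Cr − 3,800.00 Cr) = 171.00 Cr + 15.1% × 1,660.00 Cr = 421.66 Cr
Disability Insurance: 7% × 6,260.00 Cr = 438.20 Cr
Retirement Security Contribution: 7.6% × 6,260.00 Cr = 475.76 Cr
Total: 421.66 Cr + 438.20 Cr + 475.76 Cr = 1,335.62 Cr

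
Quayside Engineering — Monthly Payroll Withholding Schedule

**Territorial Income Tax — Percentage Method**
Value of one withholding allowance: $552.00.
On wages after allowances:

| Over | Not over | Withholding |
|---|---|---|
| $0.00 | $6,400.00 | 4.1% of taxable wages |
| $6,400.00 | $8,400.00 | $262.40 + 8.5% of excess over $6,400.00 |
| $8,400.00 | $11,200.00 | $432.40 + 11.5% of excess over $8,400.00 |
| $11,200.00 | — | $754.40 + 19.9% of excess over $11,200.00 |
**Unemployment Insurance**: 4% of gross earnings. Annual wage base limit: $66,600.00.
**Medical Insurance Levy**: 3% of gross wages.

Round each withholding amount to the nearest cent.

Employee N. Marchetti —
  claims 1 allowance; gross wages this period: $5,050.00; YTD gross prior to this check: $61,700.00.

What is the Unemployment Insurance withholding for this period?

$196.00

Unemployment Insurance: cap $66,600.00 − YTD $61,700.00 = $4,900.00 subject; 4% × $4,900.00 = $196.00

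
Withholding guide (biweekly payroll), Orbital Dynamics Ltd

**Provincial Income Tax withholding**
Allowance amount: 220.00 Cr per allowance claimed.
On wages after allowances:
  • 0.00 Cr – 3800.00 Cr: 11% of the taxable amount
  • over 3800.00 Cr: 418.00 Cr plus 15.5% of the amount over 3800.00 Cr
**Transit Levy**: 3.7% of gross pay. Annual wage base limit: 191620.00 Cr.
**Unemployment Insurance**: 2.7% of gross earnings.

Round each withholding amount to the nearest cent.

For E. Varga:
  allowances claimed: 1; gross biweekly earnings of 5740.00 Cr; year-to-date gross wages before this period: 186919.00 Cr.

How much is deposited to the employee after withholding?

Provincial Income Tax: taxable = 5740.00 Cr − 1×220.00 Cr = 5520.00 Cr
  418.00 Cr + 15.5% × (5520.00 Cr − 3800.00 Cr) = 418.00 Cr + 15.5% × 1720.00 Cr = 684.60 Cr
Transit Levy: cap 191620.00 Cr − YTD 186919.00 Cr = 4701.00 Cr subject; 3.7% × 4701.00 Cr = 173.94 Cr
Unemployment Insurance: 2.7% × 5740.00 Cr = 154.98 Cr
Total withheld: 684.60 Cr + 173.94 Cr + 154.98 Cr = 1013.52 Cr
Net pay: 5740.00 Cr − 1013.52 Cr = 4726.48 Cr

4726.48 Cr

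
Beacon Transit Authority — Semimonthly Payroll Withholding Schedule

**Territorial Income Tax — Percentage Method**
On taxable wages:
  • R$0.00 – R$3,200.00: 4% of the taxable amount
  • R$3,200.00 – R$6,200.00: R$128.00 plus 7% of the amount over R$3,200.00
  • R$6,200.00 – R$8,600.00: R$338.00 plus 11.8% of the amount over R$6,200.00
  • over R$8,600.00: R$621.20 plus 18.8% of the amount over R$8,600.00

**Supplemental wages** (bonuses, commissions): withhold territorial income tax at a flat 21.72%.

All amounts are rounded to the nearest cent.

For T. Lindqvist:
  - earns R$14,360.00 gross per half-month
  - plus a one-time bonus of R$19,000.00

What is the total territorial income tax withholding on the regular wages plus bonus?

Territorial Income Tax: taxable = R$14,360.00
  R$621.20 + 18.8% × (R$14,360.00 − R$8,600.00) = R$621.20 + 18.8% × R$5,760.00 = R$1,704.08
Supplemental (21.72% flat on bonus): 21.72% × R$19,000.00 = R$4,126.80
Total territorial income tax: R$1,704.08 + R$4,126.80 = R$5,830.88

R$5,830.88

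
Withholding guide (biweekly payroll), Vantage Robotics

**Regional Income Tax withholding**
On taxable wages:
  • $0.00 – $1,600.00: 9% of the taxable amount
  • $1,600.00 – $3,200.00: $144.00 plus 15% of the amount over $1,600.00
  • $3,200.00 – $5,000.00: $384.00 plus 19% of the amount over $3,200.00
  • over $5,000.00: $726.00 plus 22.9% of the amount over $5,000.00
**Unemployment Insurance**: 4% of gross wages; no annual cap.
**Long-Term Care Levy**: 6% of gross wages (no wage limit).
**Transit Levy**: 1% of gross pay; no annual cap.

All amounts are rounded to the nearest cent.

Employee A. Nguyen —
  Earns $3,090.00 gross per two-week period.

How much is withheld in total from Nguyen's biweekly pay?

$707.40

Regional Income Tax: taxable = $3,090.00
  $144.00 + 15% × ($3,090.00 − $1,600.00) = $144.00 + 15% × $1,490.00 = $367.50
Unemployment Insurance: 4% × $3,090.00 = $123.60
Long-Term Care Levy: 6% × $3,090.00 = $185.40
Transit Levy: 1% × $3,090.00 = $30.90
Total: $367.50 + $123.60 + $185.40 + $30.90 = $707.40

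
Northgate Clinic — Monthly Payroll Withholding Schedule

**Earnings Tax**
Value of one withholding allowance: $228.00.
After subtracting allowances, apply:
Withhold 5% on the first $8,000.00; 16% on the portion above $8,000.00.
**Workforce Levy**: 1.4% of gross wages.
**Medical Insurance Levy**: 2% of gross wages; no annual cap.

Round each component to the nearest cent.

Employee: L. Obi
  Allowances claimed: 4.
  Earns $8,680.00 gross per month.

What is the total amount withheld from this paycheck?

Earnings Tax: taxable = $8,680.00 − 4×$228.00 = $7,768.00
  5% × $7,768.00 = $388.40
Workforce Levy: 1.4% × $8,680.00 = $121.52
Medical Insurance Levy: 2% × $8,680.00 = $173.60
Total: $388.40 + $121.52 + $173.60 = $683.52

$683.52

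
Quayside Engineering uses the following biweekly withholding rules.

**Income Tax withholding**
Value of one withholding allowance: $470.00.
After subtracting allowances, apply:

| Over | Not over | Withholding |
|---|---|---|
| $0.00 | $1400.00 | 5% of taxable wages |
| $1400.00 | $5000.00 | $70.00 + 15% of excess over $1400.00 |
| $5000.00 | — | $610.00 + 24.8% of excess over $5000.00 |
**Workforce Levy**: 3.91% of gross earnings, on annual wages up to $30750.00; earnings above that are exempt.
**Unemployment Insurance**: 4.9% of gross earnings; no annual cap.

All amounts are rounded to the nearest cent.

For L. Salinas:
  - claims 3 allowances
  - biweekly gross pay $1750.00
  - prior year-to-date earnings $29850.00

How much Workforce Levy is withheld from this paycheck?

$35.19

Workforce Levy: cap $30750.00 − YTD $29850.00 = $900.00 subject; 3.91% × $900.00 = $35.19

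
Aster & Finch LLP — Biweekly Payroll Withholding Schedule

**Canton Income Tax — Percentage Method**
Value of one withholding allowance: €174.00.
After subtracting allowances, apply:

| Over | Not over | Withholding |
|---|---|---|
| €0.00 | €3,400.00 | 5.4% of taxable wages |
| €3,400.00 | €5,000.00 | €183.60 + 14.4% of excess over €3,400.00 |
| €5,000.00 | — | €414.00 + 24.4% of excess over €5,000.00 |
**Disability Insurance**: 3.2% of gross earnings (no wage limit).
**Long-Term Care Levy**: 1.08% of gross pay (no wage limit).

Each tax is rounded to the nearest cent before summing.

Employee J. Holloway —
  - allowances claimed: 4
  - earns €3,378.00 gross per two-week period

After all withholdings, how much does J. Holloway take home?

€3,088.59

Canton Income Tax: taxable = €3,378.00 − 4×€174.00 = €2,682.00
  5.4% × €2,682.00 = €144.83
Disability Insurance: 3.2% × €3,378.00 = €108.10
Long-Term Care Levy: 1.08% × €3,378.00 = €36.48
Total withheld: €144.83 + €108.10 + €36.48 = €289.41
Net pay: €3,378.00 − €289.41 = €3,088.59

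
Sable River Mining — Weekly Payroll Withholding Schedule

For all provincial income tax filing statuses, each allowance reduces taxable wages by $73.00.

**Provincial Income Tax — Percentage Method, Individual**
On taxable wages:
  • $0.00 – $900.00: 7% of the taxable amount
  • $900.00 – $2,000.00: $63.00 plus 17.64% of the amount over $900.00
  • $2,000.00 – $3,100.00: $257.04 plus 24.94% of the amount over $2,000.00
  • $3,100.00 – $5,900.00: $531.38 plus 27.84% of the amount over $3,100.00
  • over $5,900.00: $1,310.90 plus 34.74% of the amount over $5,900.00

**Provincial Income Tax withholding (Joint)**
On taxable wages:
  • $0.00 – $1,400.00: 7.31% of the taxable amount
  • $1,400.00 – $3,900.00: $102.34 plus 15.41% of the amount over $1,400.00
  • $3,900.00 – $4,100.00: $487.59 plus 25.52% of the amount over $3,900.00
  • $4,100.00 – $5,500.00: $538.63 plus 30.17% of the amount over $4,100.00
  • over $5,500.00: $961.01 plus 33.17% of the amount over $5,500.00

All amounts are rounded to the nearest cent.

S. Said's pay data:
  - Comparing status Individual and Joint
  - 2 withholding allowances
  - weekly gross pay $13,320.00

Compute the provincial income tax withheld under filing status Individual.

$3,837.89

Provincial Income Tax (Individual): taxable = $13,320.00 − 2×$73.00 = $13,174.00
  $1,310.90 + 34.74% × ($13,174.00 − $5,900.00) = $1,310.90 + 34.74% × $7,274.00 = $3,837.89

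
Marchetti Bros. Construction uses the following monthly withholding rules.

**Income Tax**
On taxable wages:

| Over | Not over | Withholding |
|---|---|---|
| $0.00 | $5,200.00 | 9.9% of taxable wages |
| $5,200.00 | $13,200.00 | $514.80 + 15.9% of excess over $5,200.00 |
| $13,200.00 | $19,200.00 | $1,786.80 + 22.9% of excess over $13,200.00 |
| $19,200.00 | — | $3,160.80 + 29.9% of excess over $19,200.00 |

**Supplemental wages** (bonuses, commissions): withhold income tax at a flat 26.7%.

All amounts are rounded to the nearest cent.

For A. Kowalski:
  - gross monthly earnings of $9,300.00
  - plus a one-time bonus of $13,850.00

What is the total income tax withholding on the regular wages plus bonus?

Income Tax: taxable = $9,300.00
  $514.80 + 15.9% × ($9,300.00 − $5,200.00) = $514.80 + 15.9% × $4,100.00 = $1,166.70
Supplemental (26.7% flat on bonus): 26.7% × $13,850.00 = $3,697.95
Total income tax: $1,166.70 + $3,697.95 = $4,864.65

$4,864.65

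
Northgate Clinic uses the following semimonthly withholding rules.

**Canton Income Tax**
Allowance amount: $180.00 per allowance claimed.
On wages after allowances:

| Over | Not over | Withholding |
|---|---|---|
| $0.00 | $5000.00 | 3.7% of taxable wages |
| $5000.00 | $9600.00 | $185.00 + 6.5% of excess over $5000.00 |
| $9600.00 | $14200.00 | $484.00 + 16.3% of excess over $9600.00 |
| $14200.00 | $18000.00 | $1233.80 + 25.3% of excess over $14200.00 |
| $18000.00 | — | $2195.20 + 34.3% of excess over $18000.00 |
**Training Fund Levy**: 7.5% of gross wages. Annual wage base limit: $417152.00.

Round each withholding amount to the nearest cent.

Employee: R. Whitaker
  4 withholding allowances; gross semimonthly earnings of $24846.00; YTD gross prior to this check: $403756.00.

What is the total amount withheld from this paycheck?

$5301.12

Canton Income Tax: taxable = $24846.00 − 4×$180.00 = $24126.00
  $2195.20 + 34.3% × ($24126.00 − $18000.00) = $2195.20 + 34.3% × $6126.00 = $4296.42
Training Fund Levy: cap $417152.00 − YTD $403756.00 = $13396.00 subject; 7.5% × $13396.00 = $1004.70
Total: $4296.42 + $1004.70 = $5301.12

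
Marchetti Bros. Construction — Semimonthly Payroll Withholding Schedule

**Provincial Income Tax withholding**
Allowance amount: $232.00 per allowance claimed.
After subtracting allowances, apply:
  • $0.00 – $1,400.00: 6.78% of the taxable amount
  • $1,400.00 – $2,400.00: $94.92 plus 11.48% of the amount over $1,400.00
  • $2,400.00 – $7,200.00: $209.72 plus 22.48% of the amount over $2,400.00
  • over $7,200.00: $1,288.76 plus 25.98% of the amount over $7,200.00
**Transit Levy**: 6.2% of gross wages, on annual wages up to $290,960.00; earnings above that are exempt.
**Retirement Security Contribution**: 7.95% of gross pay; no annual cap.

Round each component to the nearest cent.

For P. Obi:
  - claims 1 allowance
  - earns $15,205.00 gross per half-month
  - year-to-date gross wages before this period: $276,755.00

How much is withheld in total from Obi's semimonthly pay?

$5,397.70

Provincial Income Tax: taxable = $15,205.00 − 1×$232.00 = $14,973.00
  $1,288.76 + 25.98% × ($14,973.00 − $7,200.00) = $1,288.76 + 25.98% × $7,773.00 = $3,308.19
Transit Levy: cap $290,960.00 − YTD $276,755.00 = $14,205.00 subject; 6.2% × $14,205.00 = $880.71
Retirement Security Contribution: 7.95% × $15,205.00 = $1,208.80
Total: $3,308.19 + $880.71 + $1,208.80 = $5,397.70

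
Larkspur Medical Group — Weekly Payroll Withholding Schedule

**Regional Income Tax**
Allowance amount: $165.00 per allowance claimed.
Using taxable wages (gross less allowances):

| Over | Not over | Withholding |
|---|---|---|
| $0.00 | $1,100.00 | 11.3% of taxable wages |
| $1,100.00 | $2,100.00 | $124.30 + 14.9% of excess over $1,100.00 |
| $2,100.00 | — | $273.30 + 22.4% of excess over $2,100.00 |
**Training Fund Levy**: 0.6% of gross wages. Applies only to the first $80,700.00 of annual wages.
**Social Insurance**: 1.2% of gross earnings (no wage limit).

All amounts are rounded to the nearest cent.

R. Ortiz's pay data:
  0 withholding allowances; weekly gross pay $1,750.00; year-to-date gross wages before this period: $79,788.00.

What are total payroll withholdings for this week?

Regional Income Tax: taxable = $1,750.00
  $124.30 + 14.9% × ($1,750.00 − $1,100.00) = $124.30 + 14.9% × $650.00 = $221.15
Training Fund Levy: cap $80,700.00 − YTD $79,788.00 = $912.00 subject; 0.6% × $912.00 = $5.47
Social Insurance: 1.2% × $1,750.00 = $21.00
Total: $221.15 + $5.47 + $21.00 = $247.62

$247.62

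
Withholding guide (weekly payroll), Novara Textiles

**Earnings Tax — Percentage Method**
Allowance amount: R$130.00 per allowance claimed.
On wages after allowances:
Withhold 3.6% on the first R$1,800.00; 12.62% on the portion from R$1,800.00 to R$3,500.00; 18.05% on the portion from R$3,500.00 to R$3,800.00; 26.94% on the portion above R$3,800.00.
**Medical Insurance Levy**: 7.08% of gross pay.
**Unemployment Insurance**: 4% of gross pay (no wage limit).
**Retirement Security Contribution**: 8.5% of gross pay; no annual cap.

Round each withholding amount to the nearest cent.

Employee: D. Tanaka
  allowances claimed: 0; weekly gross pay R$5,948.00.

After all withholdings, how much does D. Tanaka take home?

Earnings Tax: taxable = R$5,948.00
  R$333.49 + 26.94% × (R$5,948.00 − R$3,800.00) = R$333.49 + 26.94% × R$2,148.00 = R$912.16
Medical Insurance Levy: 7.08% × R$5,948.00 = R$421.12
Unemployment Insurance: 4% × R$5,948.00 = R$237.92
Retirement Security Contribution: 8.5% × R$5,948.00 = R$505.58
Total withheld: R$912.16 + R$421.12 + R$237.92 + R$505.58 = R$2,076.78
Net pay: R$5,948.00 − R$2,076.78 = R$3,871.22

R$3,871.22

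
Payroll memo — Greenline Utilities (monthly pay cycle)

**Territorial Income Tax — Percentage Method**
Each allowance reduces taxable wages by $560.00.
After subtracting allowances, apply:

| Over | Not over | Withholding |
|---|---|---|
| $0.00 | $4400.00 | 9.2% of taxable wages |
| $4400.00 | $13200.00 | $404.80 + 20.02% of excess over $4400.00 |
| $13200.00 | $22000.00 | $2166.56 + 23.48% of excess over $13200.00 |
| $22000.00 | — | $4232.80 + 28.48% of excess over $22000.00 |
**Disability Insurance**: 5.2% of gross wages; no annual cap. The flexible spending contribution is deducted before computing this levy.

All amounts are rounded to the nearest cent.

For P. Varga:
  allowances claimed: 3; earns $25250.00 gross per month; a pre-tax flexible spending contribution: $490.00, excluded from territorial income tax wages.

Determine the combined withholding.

$5827.90

Territorial Income Tax: taxable = $25250.00 − $490.00 − 3×$560.00 = $23080.00
  $4232.80 + 28.48% × ($23080.00 − $22000.00) = $4232.80 + 28.48% × $1080.00 = $4540.38
Disability Insurance: 5.2% × $24760.00 = $1287.52
Total: $4540.38 + $1287.52 = $5827.90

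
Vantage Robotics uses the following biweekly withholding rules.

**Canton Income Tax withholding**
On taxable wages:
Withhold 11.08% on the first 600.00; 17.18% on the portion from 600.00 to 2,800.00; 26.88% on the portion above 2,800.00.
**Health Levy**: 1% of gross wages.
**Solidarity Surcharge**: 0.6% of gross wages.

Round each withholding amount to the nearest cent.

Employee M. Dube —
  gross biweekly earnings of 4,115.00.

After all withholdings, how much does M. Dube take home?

Canton Income Tax: taxable = 4,115.00
  444.44 + 26.88% × (4,115.00 − 2,800.00) = 444.44 + 26.88% × 1,315.00 = 797.91
Health Levy: 1% × 4,115.00 = 41.15
Solidarity Surcharge: 0.6% × 4,115.00 = 24.69
Total withheld: 797.91 + 41.15 + 24.69 = 863.75
Net pay: 4,115.00 − 863.75 = 3,251.25

3,251.25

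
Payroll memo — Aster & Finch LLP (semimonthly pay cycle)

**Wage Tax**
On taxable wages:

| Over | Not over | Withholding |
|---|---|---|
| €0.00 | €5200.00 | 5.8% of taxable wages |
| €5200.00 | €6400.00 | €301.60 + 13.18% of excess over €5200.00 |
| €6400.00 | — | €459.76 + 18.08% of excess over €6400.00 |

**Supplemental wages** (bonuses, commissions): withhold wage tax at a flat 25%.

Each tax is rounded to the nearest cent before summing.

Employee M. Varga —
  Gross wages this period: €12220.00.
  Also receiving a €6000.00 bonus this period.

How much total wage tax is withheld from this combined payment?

Wage Tax: taxable = €12220.00
  €459.76 + 18.08% × (€12220.00 − €6400.00) = €459.76 + 18.08% × €5820.00 = €1512.02
Supplemental (25% flat on bonus): 25% × €6000.00 = €1500.00
Total wage tax: €1512.02 + €1500.00 = €3012.02

€3012.02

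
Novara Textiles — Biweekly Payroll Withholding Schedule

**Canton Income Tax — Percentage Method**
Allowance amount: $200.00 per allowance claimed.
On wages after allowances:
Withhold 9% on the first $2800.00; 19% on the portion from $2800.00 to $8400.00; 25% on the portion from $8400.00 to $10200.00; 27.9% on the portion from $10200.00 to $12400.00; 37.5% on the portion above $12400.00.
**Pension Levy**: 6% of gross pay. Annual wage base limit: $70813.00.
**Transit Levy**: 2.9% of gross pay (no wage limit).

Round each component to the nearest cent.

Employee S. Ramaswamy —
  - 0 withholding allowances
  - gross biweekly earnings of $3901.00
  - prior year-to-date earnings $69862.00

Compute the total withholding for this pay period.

Canton Income Tax: taxable = $3901.00
  $252.00 + 19% × ($3901.00 − $2800.00) = $252.00 + 19% × $1101.00 = $461.19
Pension Levy: cap $70813.00 − YTD $69862.00 = $951.00 subject; 6% × $951.00 = $57.06
Transit Levy: 2.9% × $3901.00 = $113.13
Total: $461.19 + $57.06 + $113.13 = $631.38

$631.38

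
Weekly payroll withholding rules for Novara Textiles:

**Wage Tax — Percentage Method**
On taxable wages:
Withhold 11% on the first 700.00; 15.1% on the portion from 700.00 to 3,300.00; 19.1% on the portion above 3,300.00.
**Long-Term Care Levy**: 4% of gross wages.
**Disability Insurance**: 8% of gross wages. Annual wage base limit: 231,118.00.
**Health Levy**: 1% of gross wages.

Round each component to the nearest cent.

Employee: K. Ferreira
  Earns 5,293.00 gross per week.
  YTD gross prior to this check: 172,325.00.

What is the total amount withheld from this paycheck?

Wage Tax: taxable = 5,293.00
  469.60 + 19.1% × (5,293.00 − 3,300.00) = 469.60 + 19.1% × 1,993.00 = 850.26
Long-Term Care Levy: 4% × 5,293.00 = 211.72
Disability Insurance: 8% × 5,293.00 = 423.44
Health Levy: 1% × 5,293.00 = 52.93
Total: 850.26 + 211.72 + 423.44 + 52.93 = 1,538.35

1,538.35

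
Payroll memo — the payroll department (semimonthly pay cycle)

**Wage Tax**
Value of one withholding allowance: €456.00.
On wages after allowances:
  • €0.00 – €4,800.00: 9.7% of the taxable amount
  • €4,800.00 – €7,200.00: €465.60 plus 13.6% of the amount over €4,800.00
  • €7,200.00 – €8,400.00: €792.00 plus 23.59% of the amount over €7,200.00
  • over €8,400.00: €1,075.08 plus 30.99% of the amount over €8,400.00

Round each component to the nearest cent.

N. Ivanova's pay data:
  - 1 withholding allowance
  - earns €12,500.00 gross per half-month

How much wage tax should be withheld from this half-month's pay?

Wage Tax: taxable = €12,500.00 − 1×€456.00 = €12,044.00
  €1,075.08 + 30.99% × (€12,044.00 − €8,400.00) = €1,075.08 + 30.99% × €3,644.00 = €2,204.36

€2,204.36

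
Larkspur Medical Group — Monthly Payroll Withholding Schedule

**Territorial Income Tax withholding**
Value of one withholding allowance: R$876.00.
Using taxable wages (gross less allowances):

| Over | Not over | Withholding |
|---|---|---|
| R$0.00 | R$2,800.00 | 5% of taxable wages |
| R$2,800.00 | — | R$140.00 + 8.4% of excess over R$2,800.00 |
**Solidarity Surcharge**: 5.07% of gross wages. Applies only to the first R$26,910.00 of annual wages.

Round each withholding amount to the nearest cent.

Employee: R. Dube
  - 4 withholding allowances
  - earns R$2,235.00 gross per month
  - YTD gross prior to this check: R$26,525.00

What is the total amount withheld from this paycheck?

Territorial Income Tax: taxable = R$2,235.00 − 4×R$876.00 = R$-1,269.00
  Taxable ≤ 0 → R$0.00
Solidarity Surcharge: cap R$26,910.00 − YTD R$26,525.00 = R$385.00 subject; 5.07% × R$385.00 = R$19.52
Total: R$0.00 + R$19.52 = R$19.52

R$19.52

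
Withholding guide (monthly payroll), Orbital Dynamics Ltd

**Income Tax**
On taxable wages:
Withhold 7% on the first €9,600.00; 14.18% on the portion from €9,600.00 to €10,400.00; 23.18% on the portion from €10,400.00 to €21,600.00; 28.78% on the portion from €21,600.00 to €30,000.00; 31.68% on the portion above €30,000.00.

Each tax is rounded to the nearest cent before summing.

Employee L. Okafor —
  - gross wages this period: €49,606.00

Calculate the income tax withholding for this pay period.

€12,010.30

Income Tax: taxable = €49,606.00
  €5,799.12 + 31.68% × (€49,606.00 − €30,000.00) = €5,799.12 + 31.68% × €19,606.00 = €12,010.30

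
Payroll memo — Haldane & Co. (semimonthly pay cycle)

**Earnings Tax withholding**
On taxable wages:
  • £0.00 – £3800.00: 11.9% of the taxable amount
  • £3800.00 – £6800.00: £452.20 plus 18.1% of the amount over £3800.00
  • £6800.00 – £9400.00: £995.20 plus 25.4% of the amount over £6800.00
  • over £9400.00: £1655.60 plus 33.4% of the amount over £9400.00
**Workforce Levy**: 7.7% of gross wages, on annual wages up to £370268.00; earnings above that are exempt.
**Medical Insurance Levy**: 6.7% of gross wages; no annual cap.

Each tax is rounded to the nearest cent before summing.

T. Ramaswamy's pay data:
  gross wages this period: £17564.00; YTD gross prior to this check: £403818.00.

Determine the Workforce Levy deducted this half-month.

£0.00

Workforce Levy: YTD £403818.00 ≥ cap £370268.00 → £0.00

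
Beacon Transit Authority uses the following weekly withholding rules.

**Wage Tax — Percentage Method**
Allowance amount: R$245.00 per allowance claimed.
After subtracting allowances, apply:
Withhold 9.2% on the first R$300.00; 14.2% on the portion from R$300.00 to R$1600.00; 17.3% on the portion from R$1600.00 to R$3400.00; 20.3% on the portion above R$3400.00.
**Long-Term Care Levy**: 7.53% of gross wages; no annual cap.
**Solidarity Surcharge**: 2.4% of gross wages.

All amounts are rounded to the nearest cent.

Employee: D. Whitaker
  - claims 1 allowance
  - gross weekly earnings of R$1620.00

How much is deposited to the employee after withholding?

Wage Tax: taxable = R$1620.00 − 1×R$245.00 = R$1375.00
  R$27.60 + 14.2% × (R$1375.00 − R$300.00) = R$27.60 + 14.2% × R$1075.00 = R$180.25
Long-Term Care Levy: 7.53% × R$1620.00 = R$121.99
Solidarity Surcharge: 2.4% × R$1620.00 = R$38.88
Total withheld: R$180.25 + R$121.99 + R$38.88 = R$341.12
Net pay: R$1620.00 − R$341.12 = R$1278.88

R$1278.88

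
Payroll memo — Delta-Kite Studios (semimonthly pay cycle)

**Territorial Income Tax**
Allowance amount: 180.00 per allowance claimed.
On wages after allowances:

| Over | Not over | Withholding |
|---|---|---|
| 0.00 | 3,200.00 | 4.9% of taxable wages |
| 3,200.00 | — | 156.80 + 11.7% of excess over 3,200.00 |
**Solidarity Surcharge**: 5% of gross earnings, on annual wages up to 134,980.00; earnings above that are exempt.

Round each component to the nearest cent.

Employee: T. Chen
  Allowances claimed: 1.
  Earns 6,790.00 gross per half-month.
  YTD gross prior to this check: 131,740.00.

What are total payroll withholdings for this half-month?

717.77

Territorial Income Tax: taxable = 6,790.00 − 1×180.00 = 6,610.00
  156.80 + 11.7% × (6,610.00 − 3,200.00) = 156.80 + 11.7% × 3,410.00 = 555.77
Solidarity Surcharge: cap 134,980.00 − YTD 131,740.00 = 3,240.00 subject; 5% × 3,240.00 = 162.00
Total: 555.77 + 162.00 = 717.77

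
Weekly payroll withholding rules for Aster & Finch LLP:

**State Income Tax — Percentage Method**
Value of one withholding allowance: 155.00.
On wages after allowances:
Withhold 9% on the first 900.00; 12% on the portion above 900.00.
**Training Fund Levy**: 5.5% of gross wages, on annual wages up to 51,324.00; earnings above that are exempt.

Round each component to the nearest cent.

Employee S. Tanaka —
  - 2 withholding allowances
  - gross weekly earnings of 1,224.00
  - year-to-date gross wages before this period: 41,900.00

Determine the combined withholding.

150.00

State Income Tax: taxable = 1,224.00 − 2×155.00 = 914.00
  81.00 + 12% × (914.00 − 900.00) = 81.00 + 12% × 14.00 = 82.68
Training Fund Levy: 5.5% × 1,224.00 = 67.32
Total: 82.68 + 67.32 = 150.00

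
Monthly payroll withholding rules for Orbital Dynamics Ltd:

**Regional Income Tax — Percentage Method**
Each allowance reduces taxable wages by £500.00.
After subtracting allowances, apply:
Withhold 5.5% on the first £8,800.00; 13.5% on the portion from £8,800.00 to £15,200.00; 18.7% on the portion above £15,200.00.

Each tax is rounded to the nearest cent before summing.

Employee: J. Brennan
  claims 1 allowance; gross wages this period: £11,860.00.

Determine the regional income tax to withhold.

Regional Income Tax: taxable = £11,860.00 − 1×£500.00 = £11,360.00
  £484.00 + 13.5% × (£11,360.00 − £8,800.00) = £484.00 + 13.5% × £2,560.00 = £829.60

£829.60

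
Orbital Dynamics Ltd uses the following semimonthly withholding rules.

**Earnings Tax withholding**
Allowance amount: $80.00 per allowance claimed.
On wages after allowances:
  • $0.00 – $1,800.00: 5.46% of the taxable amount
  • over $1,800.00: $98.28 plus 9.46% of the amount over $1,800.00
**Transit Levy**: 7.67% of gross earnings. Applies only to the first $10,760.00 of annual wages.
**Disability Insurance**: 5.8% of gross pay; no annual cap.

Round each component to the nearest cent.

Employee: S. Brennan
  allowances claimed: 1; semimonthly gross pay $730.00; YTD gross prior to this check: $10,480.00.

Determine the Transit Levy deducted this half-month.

Transit Levy: cap $10,760.00 − YTD $10,480.00 = $280.00 subject; 7.67% × $280.00 = $21.48

$21.48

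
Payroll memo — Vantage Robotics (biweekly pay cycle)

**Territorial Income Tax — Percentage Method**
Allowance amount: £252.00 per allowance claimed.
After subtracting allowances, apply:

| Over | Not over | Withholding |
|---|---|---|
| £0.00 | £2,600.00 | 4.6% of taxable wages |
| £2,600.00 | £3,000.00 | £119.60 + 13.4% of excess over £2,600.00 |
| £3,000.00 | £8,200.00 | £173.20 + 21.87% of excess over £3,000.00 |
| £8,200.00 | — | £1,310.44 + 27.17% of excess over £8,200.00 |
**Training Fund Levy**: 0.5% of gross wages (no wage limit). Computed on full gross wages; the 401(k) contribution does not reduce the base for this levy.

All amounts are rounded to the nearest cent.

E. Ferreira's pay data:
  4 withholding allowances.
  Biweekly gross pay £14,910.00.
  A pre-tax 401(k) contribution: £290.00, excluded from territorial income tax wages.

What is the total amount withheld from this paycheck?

£2,855.43

Territorial Income Tax: taxable = £14,910.00 − £290.00 − 4×£252.00 = £13,612.00
  £1,310.44 + 27.17% × (£13,612.00 − £8,200.00) = £1,310.44 + 27.17% × £5,412.00 = £2,780.88
Training Fund Levy: 0.5% × £14,910.00 = £74.55
Total: £2,780.88 + £74.55 = £2,855.43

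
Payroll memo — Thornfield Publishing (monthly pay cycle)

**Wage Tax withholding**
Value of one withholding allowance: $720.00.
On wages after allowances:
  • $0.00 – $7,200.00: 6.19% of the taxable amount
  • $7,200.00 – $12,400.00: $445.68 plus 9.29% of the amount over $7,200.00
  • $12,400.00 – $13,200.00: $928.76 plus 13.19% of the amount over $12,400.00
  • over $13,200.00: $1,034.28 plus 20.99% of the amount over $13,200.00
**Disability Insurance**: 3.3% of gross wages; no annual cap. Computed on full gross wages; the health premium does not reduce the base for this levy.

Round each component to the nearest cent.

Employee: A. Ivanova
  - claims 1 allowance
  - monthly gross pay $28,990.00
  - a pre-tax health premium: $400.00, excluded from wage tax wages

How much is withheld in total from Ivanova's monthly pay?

Wage Tax: taxable = $28,990.00 − $400.00 − 1×$720.00 = $27,870.00
  $1,034.28 + 20.99% × ($27,870.00 − $13,200.00) = $1,034.28 + 20.99% × $14,670.00 = $4,113.51
Disability Insurance: 3.3% × $28,990.00 = $956.67
Total: $4,113.51 + $956.67 = $5,070.18

$5,070.18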